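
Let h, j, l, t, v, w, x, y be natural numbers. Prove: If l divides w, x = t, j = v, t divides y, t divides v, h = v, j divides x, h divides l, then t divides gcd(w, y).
x = t and j divides x, hence j divides t. From j = v, v divides t. Because t divides v, v = t. h = v, so h = t. Because h divides l and l divides w, h divides w. Since h = t, t divides w. t divides y, so t divides gcd(w, y).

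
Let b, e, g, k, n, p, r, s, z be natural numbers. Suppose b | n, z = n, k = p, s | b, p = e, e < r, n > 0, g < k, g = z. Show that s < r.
s | b and b | n, hence s | n. n > 0, so s ≤ n. Since k = p and p = e, k = e. Because g = z and z = n, g = n. Since g < k, n < k. Because k = e, n < e. s ≤ n, so s < e. From e < r, s < r.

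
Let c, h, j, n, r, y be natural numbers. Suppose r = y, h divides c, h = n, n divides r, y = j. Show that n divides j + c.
r = y and y = j, therefore r = j. n divides r, so n divides j. Since h = n and h divides c, n divides c. Since n divides j, n divides j + c.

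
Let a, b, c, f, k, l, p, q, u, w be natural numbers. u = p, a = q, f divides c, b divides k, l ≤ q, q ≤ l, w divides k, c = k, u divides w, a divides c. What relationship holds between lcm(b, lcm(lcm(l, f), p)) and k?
lcm(b, lcm(lcm(l, f), p)) divides k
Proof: q ≤ l and l ≤ q, so q = l. Since a = q, a = l. a divides c, so l divides c. Since f divides c, lcm(l, f) divides c. Since c = k, lcm(l, f) divides k. u divides w and w divides k, therefore u divides k. From u = p, p divides k. lcm(l, f) divides k, so lcm(lcm(l, f), p) divides k. b divides k, so lcm(b, lcm(lcm(l, f), p)) divides k.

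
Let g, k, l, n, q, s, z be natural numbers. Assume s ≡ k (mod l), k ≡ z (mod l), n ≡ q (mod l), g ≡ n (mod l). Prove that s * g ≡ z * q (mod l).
s ≡ k (mod l) and k ≡ z (mod l), so s ≡ z (mod l). g ≡ n (mod l) and n ≡ q (mod l), thus g ≡ q (mod l). s ≡ z (mod l), so s * g ≡ z * q (mod l).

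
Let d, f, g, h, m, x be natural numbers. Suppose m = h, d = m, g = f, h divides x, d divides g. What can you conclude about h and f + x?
h divides f + x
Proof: Since d = m and d divides g, m divides g. Since g = f, m divides f. m = h, so h divides f. h divides x, so h divides f + x.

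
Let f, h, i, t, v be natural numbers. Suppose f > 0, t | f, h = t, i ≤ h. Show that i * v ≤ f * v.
Since h = t and i ≤ h, i ≤ t. Since t | f and f > 0, t ≤ f. Since i ≤ t, i ≤ f. Then i * v ≤ f * v.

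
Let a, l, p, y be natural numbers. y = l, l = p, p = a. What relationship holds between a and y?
a = y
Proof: y = l and l = p, so y = p. Since p = a, y = a. Then a = y.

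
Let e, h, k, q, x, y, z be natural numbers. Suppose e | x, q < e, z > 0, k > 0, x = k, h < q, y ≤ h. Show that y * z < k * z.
Because y ≤ h and h < q, y < q. Since q < e, y < e. x = k and e | x, thus e | k. k > 0, so e ≤ k. Because y < e, y < k. z > 0, so y * z < k * z.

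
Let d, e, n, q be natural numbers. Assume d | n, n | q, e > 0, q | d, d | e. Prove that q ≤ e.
d | n and n | q, hence d | q. Since q | d, d = q. d | e, so q | e. Because e > 0, q ≤ e.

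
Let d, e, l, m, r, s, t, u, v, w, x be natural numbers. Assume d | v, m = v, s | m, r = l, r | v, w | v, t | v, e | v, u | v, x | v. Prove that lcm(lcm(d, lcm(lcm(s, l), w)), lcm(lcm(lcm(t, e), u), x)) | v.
m = v and s | m, so s | v. r = l and r | v, so l | v. s | v, so lcm(s, l) | v. Since w | v, lcm(lcm(s, l), w) | v. Since d | v, lcm(d, lcm(lcm(s, l), w)) | v. t | v and e | v, thus lcm(t, e) | v. Since u | v, lcm(lcm(t, e), u) | v. From x | v, lcm(lcm(lcm(t, e), u), x) | v. lcm(d, lcm(lcm(s, l), w)) | v, so lcm(lcm(d, lcm(lcm(s, l), w)), lcm(lcm(lcm(t, e), u), x)) | v.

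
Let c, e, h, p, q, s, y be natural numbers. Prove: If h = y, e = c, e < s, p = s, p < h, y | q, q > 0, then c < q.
p = s and p < h, therefore s < h. Because e < s, e < h. e = c, so c < h. h = y, so c < y. y | q and q > 0, thus y ≤ q. c < y, so c < q.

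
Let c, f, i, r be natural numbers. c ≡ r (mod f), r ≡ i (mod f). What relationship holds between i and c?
i ≡ c (mod f)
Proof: c ≡ r (mod f) and r ≡ i (mod f), therefore c ≡ i (mod f). Then i ≡ c (mod f).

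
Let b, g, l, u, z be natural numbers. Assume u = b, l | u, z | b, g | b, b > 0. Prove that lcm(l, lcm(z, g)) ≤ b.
Because u = b and l | u, l | b. Since z | b and g | b, lcm(z, g) | b. Because l | b, lcm(l, lcm(z, g)) | b. Because b > 0, lcm(l, lcm(z, g)) ≤ b.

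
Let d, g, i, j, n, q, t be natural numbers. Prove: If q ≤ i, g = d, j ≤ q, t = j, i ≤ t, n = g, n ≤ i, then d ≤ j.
Since n = g and g = d, n = d. Since t = j and i ≤ t, i ≤ j. j ≤ q and q ≤ i, hence j ≤ i. i ≤ j, so i = j. n ≤ i, so n ≤ j. Because n = d, d ≤ j.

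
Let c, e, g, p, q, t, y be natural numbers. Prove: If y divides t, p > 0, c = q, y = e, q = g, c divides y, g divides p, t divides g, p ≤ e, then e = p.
c = q and c divides y, therefore q divides y. q = g, so g divides y. Because y divides t and t divides g, y divides g. Because g divides y, g = y. y = e, so g = e. Since g divides p and p > 0, g ≤ p. g = e, so e ≤ p. Because p ≤ e, e = p.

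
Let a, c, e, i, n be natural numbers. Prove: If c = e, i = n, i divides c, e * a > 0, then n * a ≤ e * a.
From i = n and i divides c, n divides c. Since c = e, n divides e. Then n * a divides e * a. Since e * a > 0, n * a ≤ e * a.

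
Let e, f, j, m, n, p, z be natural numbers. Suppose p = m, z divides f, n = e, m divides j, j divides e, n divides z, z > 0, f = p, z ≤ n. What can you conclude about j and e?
j = e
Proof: Since n divides z and z > 0, n ≤ z. z ≤ n, so z = n. n = e, so z = e. From f = p and p = m, f = m. z divides f, so z divides m. Since m divides j, z divides j. Since z = e, e divides j. j divides e, so j = e.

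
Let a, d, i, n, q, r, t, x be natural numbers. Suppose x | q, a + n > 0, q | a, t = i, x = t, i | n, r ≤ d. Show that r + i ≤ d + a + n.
From x = t and t = i, x = i. x | q, so i | q. Since q | a, i | a. i | n, so i | a + n. a + n > 0, so i ≤ a + n. r ≤ d, so r + i ≤ d + a + n.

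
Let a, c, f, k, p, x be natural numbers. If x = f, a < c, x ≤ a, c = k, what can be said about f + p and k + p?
f + p < k + p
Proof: From x ≤ a and a < c, x < c. Since x = f, f < c. c = k, so f < k. Then f + p < k + p.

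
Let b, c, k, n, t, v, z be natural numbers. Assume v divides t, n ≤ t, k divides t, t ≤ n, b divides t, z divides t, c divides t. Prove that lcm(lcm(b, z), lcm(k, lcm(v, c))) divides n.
t ≤ n and n ≤ t, thus t = n. Since b divides t and z divides t, lcm(b, z) divides t. Since v divides t and c divides t, lcm(v, c) divides t. Since k divides t, lcm(k, lcm(v, c)) divides t. Since lcm(b, z) divides t, lcm(lcm(b, z), lcm(k, lcm(v, c))) divides t. Because t = n, lcm(lcm(b, z), lcm(k, lcm(v, c))) divides n.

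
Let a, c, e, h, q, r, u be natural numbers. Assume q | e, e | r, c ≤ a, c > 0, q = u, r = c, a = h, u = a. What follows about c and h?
c = h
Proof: r = c and e | r, hence e | c. q | e, so q | c. Because q = u, u | c. Since c > 0, u ≤ c. Since u = a, a ≤ c. Since c ≤ a, c = a. Since a = h, c = h.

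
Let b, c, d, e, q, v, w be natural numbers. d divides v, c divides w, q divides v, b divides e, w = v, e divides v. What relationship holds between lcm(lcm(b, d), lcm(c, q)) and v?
lcm(lcm(b, d), lcm(c, q)) divides v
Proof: b divides e and e divides v, thus b divides v. Because d divides v, lcm(b, d) divides v. Because w = v and c divides w, c divides v. q divides v, so lcm(c, q) divides v. lcm(b, d) divides v, so lcm(lcm(b, d), lcm(c, q)) divides v.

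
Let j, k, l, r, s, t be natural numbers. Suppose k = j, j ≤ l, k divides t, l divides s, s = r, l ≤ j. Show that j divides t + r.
Since k = j and k divides t, j divides t. l ≤ j and j ≤ l, hence l = j. s = r and l divides s, hence l divides r. Since l = j, j divides r. Since j divides t, j divides t + r.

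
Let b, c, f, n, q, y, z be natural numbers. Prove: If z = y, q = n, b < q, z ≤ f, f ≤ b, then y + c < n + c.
z = y and z ≤ f, hence y ≤ f. Since f ≤ b, y ≤ b. Since q = n and b < q, b < n. From y ≤ b, y < n. Then y + c < n + c.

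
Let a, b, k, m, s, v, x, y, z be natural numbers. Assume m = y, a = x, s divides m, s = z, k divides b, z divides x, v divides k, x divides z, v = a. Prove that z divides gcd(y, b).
m = y and s divides m, therefore s divides y. Since s = z, z divides y. Because x divides z and z divides x, x = z. Since v = a and a = x, v = x. v divides k and k divides b, thus v divides b. v = x, so x divides b. Because x = z, z divides b. Since z divides y, z divides gcd(y, b).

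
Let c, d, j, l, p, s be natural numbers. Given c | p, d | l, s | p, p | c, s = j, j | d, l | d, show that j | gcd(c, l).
p | c and c | p, hence p = c. Because s = j and s | p, j | p. p = c, so j | c. d | l and l | d, so d = l. j | d, so j | l. j | c, so j | gcd(c, l).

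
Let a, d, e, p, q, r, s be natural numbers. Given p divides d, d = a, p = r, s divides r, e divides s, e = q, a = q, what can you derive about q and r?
q = r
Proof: Since e = q and e divides s, q divides s. s divides r, so q divides r. d = a and p divides d, therefore p divides a. a = q, so p divides q. Since p = r, r divides q. q divides r, so q = r.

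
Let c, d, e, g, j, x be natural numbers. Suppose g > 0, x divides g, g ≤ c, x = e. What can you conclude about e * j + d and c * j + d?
e * j + d ≤ c * j + d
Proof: x divides g and g > 0, thus x ≤ g. Since x = e, e ≤ g. Since g ≤ c, e ≤ c. By multiplying by a non-negative, e * j ≤ c * j. Then e * j + d ≤ c * j + d.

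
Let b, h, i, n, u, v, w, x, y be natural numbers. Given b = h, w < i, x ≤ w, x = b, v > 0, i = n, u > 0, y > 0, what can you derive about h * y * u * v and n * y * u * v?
h * y * u * v < n * y * u * v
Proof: x ≤ w and w < i, thus x < i. Because x = b, b < i. b = h, so h < i. i = n, so h < n. Since y > 0, h * y < n * y. Since u > 0, h * y * u < n * y * u. Since v > 0, h * y * u * v < n * y * u * v.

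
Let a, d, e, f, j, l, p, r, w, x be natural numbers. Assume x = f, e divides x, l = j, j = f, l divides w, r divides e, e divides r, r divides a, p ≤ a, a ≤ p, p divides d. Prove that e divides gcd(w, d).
Because x = f and e divides x, e divides f. Since l = j and j = f, l = f. Since l divides w, f divides w. e divides f, so e divides w. r divides e and e divides r, therefore r = e. Since r divides a, e divides a. p ≤ a and a ≤ p, hence p = a. From p divides d, a divides d. Since e divides a, e divides d. e divides w, so e divides gcd(w, d).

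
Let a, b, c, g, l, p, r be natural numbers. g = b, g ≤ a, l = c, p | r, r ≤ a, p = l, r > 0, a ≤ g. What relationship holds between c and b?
c ≤ b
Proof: a ≤ g and g ≤ a, hence a = g. g = b, so a = b. From p = l and l = c, p = c. p | r and r > 0, thus p ≤ r. Since r ≤ a, p ≤ a. Since p = c, c ≤ a. a = b, so c ≤ b.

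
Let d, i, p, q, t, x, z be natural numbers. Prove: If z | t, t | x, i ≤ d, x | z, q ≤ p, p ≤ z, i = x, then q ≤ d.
Because z | t and t | x, z | x. x | z, so z = x. Since p ≤ z, p ≤ x. Because q ≤ p, q ≤ x. i = x and i ≤ d, so x ≤ d. From q ≤ x, q ≤ d.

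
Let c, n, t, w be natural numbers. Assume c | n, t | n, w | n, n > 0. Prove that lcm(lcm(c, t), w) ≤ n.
c | n and t | n, so lcm(c, t) | n. w | n, so lcm(lcm(c, t), w) | n. n > 0, so lcm(lcm(c, t), w) ≤ n.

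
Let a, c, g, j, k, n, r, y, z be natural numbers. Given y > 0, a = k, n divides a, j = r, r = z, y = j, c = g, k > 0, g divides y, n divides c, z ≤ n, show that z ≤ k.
y = j and j = r, therefore y = r. Since r = z, y = z. From c = g and n divides c, n divides g. Since g divides y, n divides y. Since y > 0, n ≤ y. Since y = z, n ≤ z. Since z ≤ n, n = z. a = k and n divides a, therefore n divides k. k > 0, so n ≤ k. n = z, so z ≤ k.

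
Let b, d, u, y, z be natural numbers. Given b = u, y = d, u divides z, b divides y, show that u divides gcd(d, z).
From y = d and b divides y, b divides d. Since b = u, u divides d. u divides z, so u divides gcd(d, z).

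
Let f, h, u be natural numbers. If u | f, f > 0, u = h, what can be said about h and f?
h ≤ f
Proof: From u = h and u | f, h | f. From f > 0, h ≤ f.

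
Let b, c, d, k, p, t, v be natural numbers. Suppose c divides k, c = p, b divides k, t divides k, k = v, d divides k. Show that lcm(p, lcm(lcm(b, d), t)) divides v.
c = p and c divides k, so p divides k. Since b divides k and d divides k, lcm(b, d) divides k. Since t divides k, lcm(lcm(b, d), t) divides k. Since p divides k, lcm(p, lcm(lcm(b, d), t)) divides k. Because k = v, lcm(p, lcm(lcm(b, d), t)) divides v.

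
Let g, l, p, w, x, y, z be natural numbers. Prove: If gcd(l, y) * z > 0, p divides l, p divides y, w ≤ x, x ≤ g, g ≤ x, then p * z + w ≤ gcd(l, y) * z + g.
p divides l and p divides y, so p divides gcd(l, y). Then p * z divides gcd(l, y) * z. Since gcd(l, y) * z > 0, p * z ≤ gcd(l, y) * z. From x ≤ g and g ≤ x, x = g. Since w ≤ x, w ≤ g. p * z ≤ gcd(l, y) * z, so p * z + w ≤ gcd(l, y) * z + g.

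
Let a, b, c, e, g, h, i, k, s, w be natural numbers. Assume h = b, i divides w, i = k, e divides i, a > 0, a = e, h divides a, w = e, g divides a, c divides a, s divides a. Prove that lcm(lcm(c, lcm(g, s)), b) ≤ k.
Since w = e and i divides w, i divides e. Since e divides i, e = i. Since a = e, a = i. i = k, so a = k. Since g divides a and s divides a, lcm(g, s) divides a. c divides a, so lcm(c, lcm(g, s)) divides a. Because h = b and h divides a, b divides a. Since lcm(c, lcm(g, s)) divides a, lcm(lcm(c, lcm(g, s)), b) divides a. Since a > 0, lcm(lcm(c, lcm(g, s)), b) ≤ a. Since a = k, lcm(lcm(c, lcm(g, s)), b) ≤ k.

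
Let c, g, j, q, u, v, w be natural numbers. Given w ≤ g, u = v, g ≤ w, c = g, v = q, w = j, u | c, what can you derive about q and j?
q | j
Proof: Since g ≤ w and w ≤ g, g = w. Since c = g, c = w. u = v and u | c, so v | c. Since c = w, v | w. Since v = q, q | w. Since w = j, q | j.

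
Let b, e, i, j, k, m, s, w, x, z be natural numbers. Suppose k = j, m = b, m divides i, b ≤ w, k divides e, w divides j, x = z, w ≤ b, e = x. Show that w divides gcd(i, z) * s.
b ≤ w and w ≤ b, thus b = w. From m = b, m = w. Because m divides i, w divides i. e = x and x = z, so e = z. Because k = j and k divides e, j divides e. Since e = z, j divides z. w divides j, so w divides z. w divides i, so w divides gcd(i, z). Then w divides gcd(i, z) * s.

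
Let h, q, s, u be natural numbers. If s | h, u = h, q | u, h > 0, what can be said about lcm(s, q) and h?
lcm(s, q) ≤ h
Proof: u = h and q | u, hence q | h. Since s | h, lcm(s, q) | h. Since h > 0, lcm(s, q) ≤ h.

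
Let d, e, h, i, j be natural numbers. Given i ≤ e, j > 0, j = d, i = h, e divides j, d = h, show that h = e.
From i = h and i ≤ e, h ≤ e. Because j = d and d = h, j = h. Because e divides j and j > 0, e ≤ j. Since j = h, e ≤ h. h ≤ e, so h = e.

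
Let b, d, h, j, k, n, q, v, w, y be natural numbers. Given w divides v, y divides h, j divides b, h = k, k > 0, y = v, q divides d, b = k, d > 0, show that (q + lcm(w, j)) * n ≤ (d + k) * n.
Because q divides d and d > 0, q ≤ d. y = v and y divides h, so v divides h. h = k, so v divides k. Since w divides v, w divides k. b = k and j divides b, so j divides k. Since w divides k, lcm(w, j) divides k. k > 0, so lcm(w, j) ≤ k. Since q ≤ d, q + lcm(w, j) ≤ d + k. By multiplying by a non-negative, (q + lcm(w, j)) * n ≤ (d + k) * n.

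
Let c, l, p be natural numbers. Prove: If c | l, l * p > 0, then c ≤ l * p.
c | l, thus c | l * p. Since l * p > 0, c ≤ l * p.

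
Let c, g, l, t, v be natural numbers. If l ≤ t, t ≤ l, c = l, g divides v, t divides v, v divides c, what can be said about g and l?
g divides l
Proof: c = l and v divides c, therefore v divides l. Since t ≤ l and l ≤ t, t = l. Since t divides v, l divides v. v divides l, so v = l. Since g divides v, g divides l.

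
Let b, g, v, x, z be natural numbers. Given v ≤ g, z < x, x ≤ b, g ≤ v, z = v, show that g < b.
Because v ≤ g and g ≤ v, v = g. z < x and x ≤ b, hence z < b. z = v, so v < b. From v = g, g < b.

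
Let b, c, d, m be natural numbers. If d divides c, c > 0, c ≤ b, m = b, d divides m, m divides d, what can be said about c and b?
c = b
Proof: d divides m and m divides d, therefore d = m. Since m = b, d = b. Since d divides c, b divides c. c > 0, so b ≤ c. Since c ≤ b, c = b.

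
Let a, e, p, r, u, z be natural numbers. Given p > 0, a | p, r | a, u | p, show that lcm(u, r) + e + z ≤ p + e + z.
Because r | a and a | p, r | p. Since u | p, lcm(u, r) | p. From p > 0, lcm(u, r) ≤ p. Then lcm(u, r) + e ≤ p + e. Then lcm(u, r) + e + z ≤ p + e + z.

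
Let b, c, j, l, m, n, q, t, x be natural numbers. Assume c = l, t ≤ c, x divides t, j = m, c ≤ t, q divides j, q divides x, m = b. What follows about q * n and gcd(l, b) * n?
q * n divides gcd(l, b) * n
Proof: t ≤ c and c ≤ t, therefore t = c. From q divides x and x divides t, q divides t. t = c, so q divides c. Since c = l, q divides l. Since j = m and m = b, j = b. Because q divides j, q divides b. Since q divides l, q divides gcd(l, b). Then q * n divides gcd(l, b) * n.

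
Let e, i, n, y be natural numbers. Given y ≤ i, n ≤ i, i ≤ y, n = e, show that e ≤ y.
i ≤ y and y ≤ i, hence i = y. Since n = e and n ≤ i, e ≤ i. From i = y, e ≤ y.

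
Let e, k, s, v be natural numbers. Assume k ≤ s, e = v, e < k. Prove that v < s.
Since e < k and k ≤ s, e < s. Since e = v, v < s.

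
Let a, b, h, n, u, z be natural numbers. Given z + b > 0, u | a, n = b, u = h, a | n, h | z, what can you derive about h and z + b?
h ≤ z + b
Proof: u | a and a | n, therefore u | n. Because u = h, h | n. From n = b, h | b. Since h | z, h | z + b. Since z + b > 0, h ≤ z + b.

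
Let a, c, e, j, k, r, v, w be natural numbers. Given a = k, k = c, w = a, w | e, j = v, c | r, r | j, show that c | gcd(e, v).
a = k and k = c, hence a = c. w = a and w | e, thus a | e. Since a = c, c | e. c | r and r | j, thus c | j. Since j = v, c | v. c | e, so c | gcd(e, v).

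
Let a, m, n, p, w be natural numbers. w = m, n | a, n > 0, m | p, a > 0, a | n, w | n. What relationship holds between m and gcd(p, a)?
m | gcd(p, a)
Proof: n | a and a > 0, so n ≤ a. a | n and n > 0, therefore a ≤ n. Since n ≤ a, n = a. w = m and w | n, therefore m | n. n = a, so m | a. Because m | p, m | gcd(p, a).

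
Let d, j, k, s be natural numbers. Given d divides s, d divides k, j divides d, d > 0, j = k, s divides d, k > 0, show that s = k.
s divides d and d divides s, therefore s = d. Since d divides k and k > 0, d ≤ k. j = k and j divides d, so k divides d. Since d > 0, k ≤ d. d ≤ k, so d = k. Since s = d, s = k.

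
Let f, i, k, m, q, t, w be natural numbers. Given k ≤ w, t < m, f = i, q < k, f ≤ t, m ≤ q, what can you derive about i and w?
i < w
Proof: f ≤ t and t < m, therefore f < m. Since f = i, i < m. Since m ≤ q, i < q. q < k and k ≤ w, so q < w. Because i < q, i < w.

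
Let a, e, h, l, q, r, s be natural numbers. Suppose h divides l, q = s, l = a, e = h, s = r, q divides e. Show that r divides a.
q = s and s = r, so q = r. From e = h and q divides e, q divides h. Since q = r, r divides h. l = a and h divides l, thus h divides a. From r divides h, r divides a.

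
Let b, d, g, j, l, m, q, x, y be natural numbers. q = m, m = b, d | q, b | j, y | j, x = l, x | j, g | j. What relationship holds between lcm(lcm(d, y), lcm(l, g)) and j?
lcm(lcm(d, y), lcm(l, g)) | j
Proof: q = m and m = b, thus q = b. Since d | q, d | b. b | j, so d | j. y | j, so lcm(d, y) | j. Since x = l and x | j, l | j. g | j, so lcm(l, g) | j. lcm(d, y) | j, so lcm(lcm(d, y), lcm(l, g)) | j.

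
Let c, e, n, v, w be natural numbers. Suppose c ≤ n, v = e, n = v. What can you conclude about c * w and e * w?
c * w ≤ e * w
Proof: Since n = v and v = e, n = e. c ≤ n, so c ≤ e. Then c * w ≤ e * w.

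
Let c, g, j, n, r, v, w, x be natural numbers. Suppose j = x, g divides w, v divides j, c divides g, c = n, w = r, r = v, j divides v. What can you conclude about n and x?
n divides x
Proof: Since v divides j and j divides v, v = j. j = x, so v = x. w = r and r = v, so w = v. c = n and c divides g, hence n divides g. Since g divides w, n divides w. Because w = v, n divides v. Since v = x, n divides x.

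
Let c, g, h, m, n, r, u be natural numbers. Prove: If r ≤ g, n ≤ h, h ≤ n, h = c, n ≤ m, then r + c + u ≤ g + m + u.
n ≤ h and h ≤ n, hence n = h. Since h = c, n = c. n ≤ m, so c ≤ m. r ≤ g, so r + c ≤ g + m. Then r + c + u ≤ g + m + u.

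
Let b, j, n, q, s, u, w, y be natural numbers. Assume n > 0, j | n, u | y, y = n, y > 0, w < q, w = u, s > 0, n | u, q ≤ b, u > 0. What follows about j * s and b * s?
j * s < b * s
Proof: Because j | n and n > 0, j ≤ n. u | y and y > 0, so u ≤ y. Since y = n, u ≤ n. n | u and u > 0, therefore n ≤ u. Since u ≤ n, u = n. Since w = u, w = n. w < q and q ≤ b, so w < b. Since w = n, n < b. j ≤ n, so j < b. Since s > 0, j * s < b * s.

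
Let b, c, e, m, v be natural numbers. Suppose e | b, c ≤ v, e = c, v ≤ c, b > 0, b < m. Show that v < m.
c ≤ v and v ≤ c, thus c = v. Since e | b and b > 0, e ≤ b. e = c, so c ≤ b. b < m, so c < m. c = v, so v < m.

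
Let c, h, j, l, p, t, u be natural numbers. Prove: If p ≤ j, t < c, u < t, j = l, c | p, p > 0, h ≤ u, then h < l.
Because u < t and t < c, u < c. Since h ≤ u, h < c. From c | p and p > 0, c ≤ p. Because j = l and p ≤ j, p ≤ l. c ≤ p, so c ≤ l. h < c, so h < l.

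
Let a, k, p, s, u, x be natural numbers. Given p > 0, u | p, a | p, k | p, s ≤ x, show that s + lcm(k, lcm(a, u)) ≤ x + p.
a | p and u | p, thus lcm(a, u) | p. Since k | p, lcm(k, lcm(a, u)) | p. p > 0, so lcm(k, lcm(a, u)) ≤ p. Since s ≤ x, s + lcm(k, lcm(a, u)) ≤ x + p.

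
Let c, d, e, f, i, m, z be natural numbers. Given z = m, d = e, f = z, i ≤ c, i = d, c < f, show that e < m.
From i = d and d = e, i = e. Because i ≤ c and c < f, i < f. Since f = z, i < z. i = e, so e < z. z = m, so e < m.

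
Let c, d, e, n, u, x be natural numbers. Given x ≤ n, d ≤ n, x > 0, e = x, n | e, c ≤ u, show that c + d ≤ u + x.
e = x and n | e, therefore n | x. x > 0, so n ≤ x. x ≤ n, so n = x. Since d ≤ n, d ≤ x. c ≤ u, so c + d ≤ u + x.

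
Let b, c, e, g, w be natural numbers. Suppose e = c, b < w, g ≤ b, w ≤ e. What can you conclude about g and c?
g < c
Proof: Because g ≤ b and b < w, g < w. Since e = c and w ≤ e, w ≤ c. Since g < w, g < c.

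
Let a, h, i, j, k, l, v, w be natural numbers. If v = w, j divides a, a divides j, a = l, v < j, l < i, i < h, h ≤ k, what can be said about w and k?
w < k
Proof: Since j divides a and a divides j, j = a. Since a = l, j = l. v < j, so v < l. Because v = w, w < l. l < i, so w < i. i < h and h ≤ k, thus i < k. Since w < i, w < k.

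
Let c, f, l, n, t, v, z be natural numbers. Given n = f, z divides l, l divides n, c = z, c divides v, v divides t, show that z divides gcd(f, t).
z divides l and l divides n, so z divides n. n = f, so z divides f. Since c = z and c divides v, z divides v. v divides t, so z divides t. From z divides f, z divides gcd(f, t).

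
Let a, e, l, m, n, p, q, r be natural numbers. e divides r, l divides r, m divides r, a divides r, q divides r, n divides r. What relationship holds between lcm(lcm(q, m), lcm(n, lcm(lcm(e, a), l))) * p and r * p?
lcm(lcm(q, m), lcm(n, lcm(lcm(e, a), l))) * p divides r * p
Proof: q divides r and m divides r, therefore lcm(q, m) divides r. Since e divides r and a divides r, lcm(e, a) divides r. From l divides r, lcm(lcm(e, a), l) divides r. Since n divides r, lcm(n, lcm(lcm(e, a), l)) divides r. Since lcm(q, m) divides r, lcm(lcm(q, m), lcm(n, lcm(lcm(e, a), l))) divides r. Then lcm(lcm(q, m), lcm(n, lcm(lcm(e, a), l))) * p divides r * p.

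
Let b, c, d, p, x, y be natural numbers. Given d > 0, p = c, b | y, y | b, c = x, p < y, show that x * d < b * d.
Because y | b and b | y, y = b. p = c and c = x, hence p = x. Since p < y, x < y. Since y = b, x < b. Since d > 0, x * d < b * d.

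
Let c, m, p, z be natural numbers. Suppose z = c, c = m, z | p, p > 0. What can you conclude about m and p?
m ≤ p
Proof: z = c and z | p, therefore c | p. p > 0, so c ≤ p. Since c = m, m ≤ p.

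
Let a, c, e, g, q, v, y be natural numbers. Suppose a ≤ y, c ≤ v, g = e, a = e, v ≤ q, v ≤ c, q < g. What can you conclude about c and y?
c < y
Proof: v ≤ c and c ≤ v, therefore v = c. Because v ≤ q and q < g, v < g. Since g = e, v < e. From a = e and a ≤ y, e ≤ y. From v < e, v < y. Since v = c, c < y.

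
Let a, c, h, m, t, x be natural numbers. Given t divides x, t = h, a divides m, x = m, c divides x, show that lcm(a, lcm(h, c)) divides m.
From t = h and t divides x, h divides x. c divides x, so lcm(h, c) divides x. Since x = m, lcm(h, c) divides m. a divides m, so lcm(a, lcm(h, c)) divides m.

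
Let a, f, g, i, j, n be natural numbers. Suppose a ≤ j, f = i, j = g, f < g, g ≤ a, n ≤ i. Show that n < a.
j = g and a ≤ j, therefore a ≤ g. Since g ≤ a, g = a. From f = i and f < g, i < g. Since n ≤ i, n < g. Since g = a, n < a.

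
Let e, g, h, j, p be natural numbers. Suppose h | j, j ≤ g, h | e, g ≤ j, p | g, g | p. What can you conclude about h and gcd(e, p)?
h | gcd(e, p)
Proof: j ≤ g and g ≤ j, thus j = g. g | p and p | g, therefore g = p. j = g, so j = p. Since h | j, h | p. Since h | e, h | gcd(e, p).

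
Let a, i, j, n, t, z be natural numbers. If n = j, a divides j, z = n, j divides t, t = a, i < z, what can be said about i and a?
i < a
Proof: t = a and j divides t, thus j divides a. From a divides j, j = a. z = n and n = j, so z = j. Since i < z, i < j. j = a, so i < a.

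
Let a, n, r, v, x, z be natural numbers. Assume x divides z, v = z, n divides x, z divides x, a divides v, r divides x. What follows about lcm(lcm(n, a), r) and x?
lcm(lcm(n, a), r) divides x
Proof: Because z divides x and x divides z, z = x. v = z, so v = x. Since a divides v, a divides x. Since n divides x, lcm(n, a) divides x. r divides x, so lcm(lcm(n, a), r) divides x.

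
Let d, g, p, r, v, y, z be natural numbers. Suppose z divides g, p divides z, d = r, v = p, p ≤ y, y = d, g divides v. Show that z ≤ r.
v = p and g divides v, thus g divides p. Since z divides g, z divides p. Because p divides z, p = z. y = d and p ≤ y, thus p ≤ d. Since d = r, p ≤ r. p = z, so z ≤ r.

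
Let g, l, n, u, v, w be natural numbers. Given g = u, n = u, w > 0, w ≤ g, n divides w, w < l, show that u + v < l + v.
g = u and w ≤ g, therefore w ≤ u. Since n = u and n divides w, u divides w. Since w > 0, u ≤ w. Because w ≤ u, w = u. Since w < l, u < l. Then u + v < l + v.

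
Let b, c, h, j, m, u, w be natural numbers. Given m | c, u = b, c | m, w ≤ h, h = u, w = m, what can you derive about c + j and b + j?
c + j ≤ b + j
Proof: h = u and u = b, thus h = b. Because m | c and c | m, m = c. Since w = m, w = c. Since w ≤ h, c ≤ h. h = b, so c ≤ b. Then c + j ≤ b + j.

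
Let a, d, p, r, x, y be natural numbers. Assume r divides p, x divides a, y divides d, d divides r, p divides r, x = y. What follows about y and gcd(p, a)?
y divides gcd(p, a)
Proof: r divides p and p divides r, thus r = p. y divides d and d divides r, hence y divides r. r = p, so y divides p. x = y and x divides a, hence y divides a. From y divides p, y divides gcd(p, a).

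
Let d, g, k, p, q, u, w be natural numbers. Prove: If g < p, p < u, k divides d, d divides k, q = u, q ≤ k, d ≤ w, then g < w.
k divides d and d divides k, thus k = d. From q = u and q ≤ k, u ≤ k. From k = d, u ≤ d. From p < u, p < d. d ≤ w, so p < w. g < p, so g < w.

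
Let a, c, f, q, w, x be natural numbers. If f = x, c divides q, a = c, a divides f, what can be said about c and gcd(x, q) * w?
c divides gcd(x, q) * w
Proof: a = c and a divides f, therefore c divides f. f = x, so c divides x. Since c divides q, c divides gcd(x, q). Then c divides gcd(x, q) * w.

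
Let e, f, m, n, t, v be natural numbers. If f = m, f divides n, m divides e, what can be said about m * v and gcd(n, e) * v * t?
m * v divides gcd(n, e) * v * t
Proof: f = m and f divides n, hence m divides n. From m divides e, m divides gcd(n, e). Then m * v divides gcd(n, e) * v. Then m * v divides gcd(n, e) * v * t.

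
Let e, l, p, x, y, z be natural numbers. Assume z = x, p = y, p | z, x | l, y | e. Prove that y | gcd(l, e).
p = y and p | z, therefore y | z. z = x, so y | x. Since x | l, y | l. y | e, so y | gcd(l, e).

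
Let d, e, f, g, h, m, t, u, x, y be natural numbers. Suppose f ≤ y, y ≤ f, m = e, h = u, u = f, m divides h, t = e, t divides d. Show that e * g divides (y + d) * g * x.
f ≤ y and y ≤ f, hence f = y. h = u and u = f, so h = f. m divides h, so m divides f. Since m = e, e divides f. Since f = y, e divides y. Since t = e and t divides d, e divides d. Since e divides y, e divides y + d. Then e * g divides (y + d) * g. Then e * g divides (y + d) * g * x.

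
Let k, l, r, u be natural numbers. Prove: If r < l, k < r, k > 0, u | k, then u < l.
Since u | k and k > 0, u ≤ k. k < r and r < l, so k < l. Since u ≤ k, u < l.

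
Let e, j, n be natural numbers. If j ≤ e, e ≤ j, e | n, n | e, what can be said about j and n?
j = n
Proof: j ≤ e and e ≤ j, thus j = e. Because e | n and n | e, e = n. Since j = e, j = n.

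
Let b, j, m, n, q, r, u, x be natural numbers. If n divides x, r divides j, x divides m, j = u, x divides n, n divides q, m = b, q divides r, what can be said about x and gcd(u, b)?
x divides gcd(u, b)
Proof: From n divides x and x divides n, n = x. n divides q and q divides r, thus n divides r. n = x, so x divides r. j = u and r divides j, hence r divides u. x divides r, so x divides u. m = b and x divides m, hence x divides b. x divides u, so x divides gcd(u, b).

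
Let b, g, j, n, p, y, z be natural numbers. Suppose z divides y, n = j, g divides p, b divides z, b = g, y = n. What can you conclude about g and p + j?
g divides p + j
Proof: Since y = n and n = j, y = j. b divides z and z divides y, thus b divides y. Since b = g, g divides y. Since y = j, g divides j. Since g divides p, g divides p + j.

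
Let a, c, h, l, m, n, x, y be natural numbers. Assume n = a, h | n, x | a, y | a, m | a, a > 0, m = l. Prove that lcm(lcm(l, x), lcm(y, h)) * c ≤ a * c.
Since m = l and m | a, l | a. Since x | a, lcm(l, x) | a. Since n = a and h | n, h | a. y | a, so lcm(y, h) | a. From lcm(l, x) | a, lcm(lcm(l, x), lcm(y, h)) | a. a > 0, so lcm(lcm(l, x), lcm(y, h)) ≤ a. Then lcm(lcm(l, x), lcm(y, h)) * c ≤ a * c.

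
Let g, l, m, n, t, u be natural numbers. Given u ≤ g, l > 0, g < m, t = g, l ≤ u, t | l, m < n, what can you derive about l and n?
l < n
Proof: From t = g and t | l, g | l. Because l > 0, g ≤ l. l ≤ u and u ≤ g, therefore l ≤ g. Since g ≤ l, g = l. Because g < m and m < n, g < n. Since g = l, l < n.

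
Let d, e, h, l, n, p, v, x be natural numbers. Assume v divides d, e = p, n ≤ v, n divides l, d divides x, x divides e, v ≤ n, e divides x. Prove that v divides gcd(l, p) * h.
n ≤ v and v ≤ n, thus n = v. n divides l, so v divides l. x divides e and e divides x, hence x = e. Since e = p, x = p. v divides d and d divides x, therefore v divides x. x = p, so v divides p. v divides l, so v divides gcd(l, p). Then v divides gcd(l, p) * h.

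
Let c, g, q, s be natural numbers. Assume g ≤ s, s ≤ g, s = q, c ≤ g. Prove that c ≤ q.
Because g ≤ s and s ≤ g, g = s. Since s = q, g = q. c ≤ g, so c ≤ q.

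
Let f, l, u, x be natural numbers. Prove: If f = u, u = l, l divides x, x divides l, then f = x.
f = u and u = l, thus f = l. Because l divides x and x divides l, l = x. Since f = l, f = x.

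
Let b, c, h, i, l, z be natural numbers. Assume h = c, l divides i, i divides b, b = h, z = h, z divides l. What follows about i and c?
i = c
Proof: b = h and i divides b, so i divides h. z = h and z divides l, hence h divides l. From l divides i, h divides i. i divides h, so i = h. h = c, so i = c.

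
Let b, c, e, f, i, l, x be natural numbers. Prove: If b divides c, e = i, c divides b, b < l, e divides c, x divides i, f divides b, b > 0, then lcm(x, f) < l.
Since c divides b and b divides c, c = b. e = i and e divides c, thus i divides c. Since x divides i, x divides c. c = b, so x divides b. f divides b, so lcm(x, f) divides b. b > 0, so lcm(x, f) ≤ b. Because b < l, lcm(x, f) < l.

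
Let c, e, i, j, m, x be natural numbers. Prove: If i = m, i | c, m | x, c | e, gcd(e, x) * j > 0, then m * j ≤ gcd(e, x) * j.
From i = m and i | c, m | c. Since c | e, m | e. Because m | x, m | gcd(e, x). Then m * j | gcd(e, x) * j. gcd(e, x) * j > 0, so m * j ≤ gcd(e, x) * j.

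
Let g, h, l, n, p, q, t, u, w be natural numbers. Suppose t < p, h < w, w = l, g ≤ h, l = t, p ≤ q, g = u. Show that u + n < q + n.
From w = l and l = t, w = t. Since h < w, h < t. g ≤ h, so g < t. Since t < p, g < p. Since g = u, u < p. p ≤ q, so u < q. Then u + n < q + n.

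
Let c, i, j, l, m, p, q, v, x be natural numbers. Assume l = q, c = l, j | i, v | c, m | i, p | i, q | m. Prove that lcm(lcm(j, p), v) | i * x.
j | i and p | i, hence lcm(j, p) | i. Because c = l and v | c, v | l. l = q, so v | q. Since q | m, v | m. Since m | i, v | i. From lcm(j, p) | i, lcm(lcm(j, p), v) | i. Then lcm(lcm(j, p), v) | i * x.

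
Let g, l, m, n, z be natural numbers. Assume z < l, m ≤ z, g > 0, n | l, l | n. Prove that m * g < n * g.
From l | n and n | l, l = n. Since z < l, z < n. m ≤ z, so m < n. g > 0, so m * g < n * g.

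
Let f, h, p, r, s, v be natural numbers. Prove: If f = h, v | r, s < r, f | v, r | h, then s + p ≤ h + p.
Because f = h and f | v, h | v. v | r, so h | r. r | h, so r = h. s < r, so s < h. Then s + p < h + p. Then s + p ≤ h + p.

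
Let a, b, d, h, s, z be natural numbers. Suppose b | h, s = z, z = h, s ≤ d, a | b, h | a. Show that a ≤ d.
Since s = z and z = h, s = h. a | b and b | h, thus a | h. Since h | a, h = a. Since s = h, s = a. From s ≤ d, a ≤ d.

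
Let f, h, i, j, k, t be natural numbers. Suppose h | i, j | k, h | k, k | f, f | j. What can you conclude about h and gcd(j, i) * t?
h | gcd(j, i) * t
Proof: k | f and f | j, thus k | j. j | k, so k = j. h | k, so h | j. Because h | i, h | gcd(j, i). Then h | gcd(j, i) * t.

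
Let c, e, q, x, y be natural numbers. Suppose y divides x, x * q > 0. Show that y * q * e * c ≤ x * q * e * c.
y divides x, thus y * q divides x * q. Since x * q > 0, y * q ≤ x * q. By multiplying by a non-negative, y * q * e ≤ x * q * e. By multiplying by a non-negative, y * q * e * c ≤ x * q * e * c.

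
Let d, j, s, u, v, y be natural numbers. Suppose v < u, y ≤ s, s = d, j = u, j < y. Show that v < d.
j < y and y ≤ s, hence j < s. s = d, so j < d. From j = u, u < d. Because v < u, v < d.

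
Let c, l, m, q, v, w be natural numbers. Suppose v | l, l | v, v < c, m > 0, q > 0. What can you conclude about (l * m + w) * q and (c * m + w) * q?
(l * m + w) * q < (c * m + w) * q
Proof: v | l and l | v, hence v = l. Since v < c, l < c. m > 0, so l * m < c * m. Then l * m + w < c * m + w. Since q > 0, (l * m + w) * q < (c * m + w) * q.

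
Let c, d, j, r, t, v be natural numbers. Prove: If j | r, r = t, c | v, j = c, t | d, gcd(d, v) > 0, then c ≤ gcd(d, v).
Since r = t and j | r, j | t. j = c, so c | t. From t | d, c | d. c | v, so c | gcd(d, v). Because gcd(d, v) > 0, c ≤ gcd(d, v).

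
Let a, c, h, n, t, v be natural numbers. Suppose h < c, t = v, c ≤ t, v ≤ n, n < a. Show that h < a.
t = v and c ≤ t, so c ≤ v. Since v ≤ n, c ≤ n. Since h < c, h < n. n < a, so h < a.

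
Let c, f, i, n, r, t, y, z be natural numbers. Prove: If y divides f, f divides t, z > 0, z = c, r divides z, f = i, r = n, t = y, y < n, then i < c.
Because t = y and f divides t, f divides y. y divides f, so y = f. Since f = i, y = i. From y < n, i < n. From r = n and r divides z, n divides z. Since z > 0, n ≤ z. z = c, so n ≤ c. i < n, so i < c.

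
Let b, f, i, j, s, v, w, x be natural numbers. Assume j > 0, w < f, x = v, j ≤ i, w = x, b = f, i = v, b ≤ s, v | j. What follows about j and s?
j < s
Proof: w = x and x = v, thus w = v. Since v | j and j > 0, v ≤ j. Because i = v and j ≤ i, j ≤ v. Since v ≤ j, v = j. From w = v, w = j. b = f and b ≤ s, therefore f ≤ s. Since w < f, w < s. Since w = j, j < s.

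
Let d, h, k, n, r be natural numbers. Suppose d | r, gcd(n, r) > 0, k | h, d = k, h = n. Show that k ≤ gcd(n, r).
From h = n and k | h, k | n. d = k and d | r, so k | r. k | n, so k | gcd(n, r). From gcd(n, r) > 0, k ≤ gcd(n, r).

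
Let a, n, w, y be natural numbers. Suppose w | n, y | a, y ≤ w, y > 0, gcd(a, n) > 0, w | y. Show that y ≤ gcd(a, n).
w | y and y > 0, thus w ≤ y. y ≤ w, so w = y. w | n, so y | n. Since y | a, y | gcd(a, n). gcd(a, n) > 0, so y ≤ gcd(a, n).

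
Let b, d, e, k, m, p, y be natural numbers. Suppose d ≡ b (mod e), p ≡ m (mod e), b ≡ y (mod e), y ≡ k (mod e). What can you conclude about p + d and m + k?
p + d ≡ m + k (mod e)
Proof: From d ≡ b (mod e) and b ≡ y (mod e), d ≡ y (mod e). Since y ≡ k (mod e), d ≡ k (mod e). Since p ≡ m (mod e), by adding congruences, p + d ≡ m + k (mod e).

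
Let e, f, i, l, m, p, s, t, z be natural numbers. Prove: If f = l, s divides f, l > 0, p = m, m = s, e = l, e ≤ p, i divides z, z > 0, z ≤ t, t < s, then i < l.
f = l and s divides f, so s divides l. l > 0, so s ≤ l. p = m and m = s, therefore p = s. Because e = l and e ≤ p, l ≤ p. Since p = s, l ≤ s. From s ≤ l, s = l. i divides z and z > 0, hence i ≤ z. z ≤ t and t < s, so z < s. Since i ≤ z, i < s. s = l, so i < l.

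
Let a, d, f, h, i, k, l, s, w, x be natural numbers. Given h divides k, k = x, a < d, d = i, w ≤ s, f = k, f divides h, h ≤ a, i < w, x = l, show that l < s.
Since f = k and f divides h, k divides h. h divides k, so h = k. k = x, so h = x. h ≤ a and a < d, hence h < d. d = i, so h < i. Because h = x, x < i. x = l, so l < i. i < w and w ≤ s, so i < s. Since l < i, l < s.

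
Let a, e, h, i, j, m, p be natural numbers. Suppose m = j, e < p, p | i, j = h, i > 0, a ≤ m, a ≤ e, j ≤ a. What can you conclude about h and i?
h < i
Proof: From m = j and a ≤ m, a ≤ j. From j ≤ a, a = j. Since j = h, a = h. a ≤ e and e < p, hence a < p. From p | i and i > 0, p ≤ i. Since a < p, a < i. Since a = h, h < i.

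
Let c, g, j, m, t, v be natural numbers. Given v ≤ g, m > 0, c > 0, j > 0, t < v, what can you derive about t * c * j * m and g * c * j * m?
t * c * j * m < g * c * j * m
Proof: t < v and v ≤ g, so t < g. c > 0, so t * c < g * c. Since j > 0, t * c * j < g * c * j. Since m > 0, t * c * j * m < g * c * j * m.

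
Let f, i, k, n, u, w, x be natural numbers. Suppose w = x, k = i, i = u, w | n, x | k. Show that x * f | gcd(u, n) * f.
Since k = i and i = u, k = u. x | k, so x | u. w = x and w | n, so x | n. Since x | u, x | gcd(u, n). Then x * f | gcd(u, n) * f.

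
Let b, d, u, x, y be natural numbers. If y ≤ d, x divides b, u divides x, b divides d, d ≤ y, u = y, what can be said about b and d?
b = d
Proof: From y ≤ d and d ≤ y, y = d. u = y and u divides x, so y divides x. Since x divides b, y divides b. Since y = d, d divides b. b divides d, so b = d.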